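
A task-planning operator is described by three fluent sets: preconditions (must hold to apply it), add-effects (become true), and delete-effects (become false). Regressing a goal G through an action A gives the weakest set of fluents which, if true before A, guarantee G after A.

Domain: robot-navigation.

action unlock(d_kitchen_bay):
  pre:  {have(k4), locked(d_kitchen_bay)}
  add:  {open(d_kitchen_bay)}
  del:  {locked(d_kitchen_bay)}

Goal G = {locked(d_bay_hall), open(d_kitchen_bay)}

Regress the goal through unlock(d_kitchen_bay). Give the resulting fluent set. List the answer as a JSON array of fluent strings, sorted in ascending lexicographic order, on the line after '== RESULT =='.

Compute (G \ add) ∪ pre:
  G ∩ del = {}  (empty — regression defined)
  G \ add = {locked(d_bay_hall), open(d_kitchen_bay)} \ {open(d_kitchen_bay)} = {locked(d_bay_hall)}
  ∪ pre   = {locked(d_bay_hall)} ∪ {have(k4), locked(d_kitchen_bay)}
          = {have(k4), locked(d_bay_hall), locked(d_kitchen_bay)}

== RESULT ==
["have(k4)", "locked(d_bay_hall)", "locked(d_kitchen_bay)"]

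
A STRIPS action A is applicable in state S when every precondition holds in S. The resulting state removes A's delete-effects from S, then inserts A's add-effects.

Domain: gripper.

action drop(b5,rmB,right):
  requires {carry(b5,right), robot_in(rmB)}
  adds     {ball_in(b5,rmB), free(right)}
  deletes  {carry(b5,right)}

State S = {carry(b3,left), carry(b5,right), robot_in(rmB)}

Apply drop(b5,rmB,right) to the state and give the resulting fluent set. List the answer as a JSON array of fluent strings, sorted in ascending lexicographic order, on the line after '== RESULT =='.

Progress:
  pre ⊆ S: {carry(b5,right), robot_in(rmB)} ⊆ S  — applicable
  S \ del = {carry(b3,left), robot_in(rmB)}
  ∪ add   = {ball_in(b5,rmB), carry(b3,left), free(right), robot_in(rmB)}

== RESULT ==
["ball_in(b5,rmB)", "carry(b3,left)", "free(right)", "robot_in(rmB)"]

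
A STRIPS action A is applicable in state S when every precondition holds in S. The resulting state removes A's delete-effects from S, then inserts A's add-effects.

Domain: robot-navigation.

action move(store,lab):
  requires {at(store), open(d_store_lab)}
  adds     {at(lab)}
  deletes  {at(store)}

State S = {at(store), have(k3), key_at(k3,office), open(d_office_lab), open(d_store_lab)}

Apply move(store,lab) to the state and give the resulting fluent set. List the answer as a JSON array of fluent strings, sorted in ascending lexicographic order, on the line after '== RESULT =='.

Compute (S \ del) ∪ add:
  pre ⊆ S: {at(store), open(d_store_lab)} ⊆ S  — applicable
  S \ del = {have(k3), key_at(k3,office), open(d_office_lab), open(d_store_lab)}
  ∪ add   = {at(lab), have(k3), key_at(k3,office), open(d_office_lab), open(d_store_lab)}

== RESULT ==
["at(lab)", "have(k3)", "key_at(k3,office)", "open(d_office_lab)", "open(d_store_lab)"]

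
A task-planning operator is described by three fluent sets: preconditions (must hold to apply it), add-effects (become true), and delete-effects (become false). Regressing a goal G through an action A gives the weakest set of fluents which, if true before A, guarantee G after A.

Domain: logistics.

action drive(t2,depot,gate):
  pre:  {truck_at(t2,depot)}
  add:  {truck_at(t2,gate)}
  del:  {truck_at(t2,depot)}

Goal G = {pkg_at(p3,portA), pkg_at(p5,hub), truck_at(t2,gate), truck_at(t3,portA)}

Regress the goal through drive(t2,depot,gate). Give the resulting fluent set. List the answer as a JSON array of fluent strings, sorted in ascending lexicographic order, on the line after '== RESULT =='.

Compute (G \ add) ∪ pre:
  G ∩ del = {}  (empty — regression defined)
  G \ add = {pkg_at(p3,portA), pkg_at(p5,hub), truck_at(t2,gate), truck_at(t3,portA)} \ {truck_at(t2,gate)} = {pkg_at(p3,portA), pkg_at(p5,hub), truck_at(t3,portA)}
  ∪ pre   = {pkg_at(p3,portA), pkg_at(p5,hub), truck_at(t3,portA)} ∪ {truck_at(t2,depot)}
          = {pkg_at(p3,portA), pkg_at(p5,hub), truck_at(t2,depot), truck_at(t3,portA)}

== RESULT ==
["pkg_at(p3,portA)", "pkg_at(p5,hub)", "truck_at(t2,depot)", "truck_at(t3,portA)"]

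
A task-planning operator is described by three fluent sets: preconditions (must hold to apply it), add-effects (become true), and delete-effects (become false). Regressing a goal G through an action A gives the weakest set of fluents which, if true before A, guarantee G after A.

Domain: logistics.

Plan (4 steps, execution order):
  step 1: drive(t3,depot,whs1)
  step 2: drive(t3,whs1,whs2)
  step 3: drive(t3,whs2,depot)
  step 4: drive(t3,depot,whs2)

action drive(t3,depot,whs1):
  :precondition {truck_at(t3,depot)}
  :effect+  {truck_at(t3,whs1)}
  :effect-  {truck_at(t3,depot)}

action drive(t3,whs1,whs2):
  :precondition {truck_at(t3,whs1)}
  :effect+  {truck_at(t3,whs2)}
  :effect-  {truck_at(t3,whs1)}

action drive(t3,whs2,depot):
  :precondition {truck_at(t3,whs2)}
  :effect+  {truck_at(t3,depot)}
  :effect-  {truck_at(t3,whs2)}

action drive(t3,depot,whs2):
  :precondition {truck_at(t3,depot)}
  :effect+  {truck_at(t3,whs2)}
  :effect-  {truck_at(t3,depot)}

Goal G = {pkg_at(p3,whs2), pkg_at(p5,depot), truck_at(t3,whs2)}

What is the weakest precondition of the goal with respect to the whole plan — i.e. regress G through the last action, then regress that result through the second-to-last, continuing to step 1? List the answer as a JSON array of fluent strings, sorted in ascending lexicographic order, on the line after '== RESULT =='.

Work backward from the goal:
  through step 4 (drive(t3,depot,whs2)): drop {truck_at(t3,whs2)}, keep {pkg_at(p3,whs2), pkg_at(p5,depot)}, require {truck_at(t3,depot)}
    → {pkg_at(p3,whs2), pkg_at(p5,depot), truck_at(t3,depot)}
  through step 3 (drive(t3,whs2,depot)): drop {truck_at(t3,depot)}, keep {pkg_at(p3,whs2), pkg_at(p5,depot)}, require {truck_at(t3,whs2)}
    → {pkg_at(p3,whs2), pkg_at(p5,depot), truck_at(t3,whs2)}
  through step 2 (drive(t3,whs1,whs2)): drop {truck_at(t3,whs2)}, keep {pkg_at(p3,whs2), pkg_at(p5,depot)}, require {truck_at(t3,whs1)}
    → {pkg_at(p3,whs2), pkg_at(p5,depot), truck_at(t3,whs1)}
  through step 1 (drive(t3,depot,whs1)): drop {truck_at(t3,whs1)}, keep {pkg_at(p3,whs2), pkg_at(p5,depot)}, require {truck_at(t3,depot)}
    → {pkg_at(p3,whs2), pkg_at(p5,depot), truck_at(t3,depot)}

== RESULT ==
["pkg_at(p3,whs2)", "pkg_at(p5,depot)", "truck_at(t3,depot)"]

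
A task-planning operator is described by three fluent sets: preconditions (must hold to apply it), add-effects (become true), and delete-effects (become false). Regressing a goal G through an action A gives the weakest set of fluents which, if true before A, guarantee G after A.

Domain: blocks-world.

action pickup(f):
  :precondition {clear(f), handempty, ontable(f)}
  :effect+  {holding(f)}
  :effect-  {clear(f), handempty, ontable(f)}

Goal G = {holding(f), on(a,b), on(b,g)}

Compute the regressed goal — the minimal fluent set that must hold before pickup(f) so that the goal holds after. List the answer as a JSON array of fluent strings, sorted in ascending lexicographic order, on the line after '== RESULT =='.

Compute (G \ add) ∪ pre:
  G ∩ del = {}  (empty — regression defined)
  G \ add = {holding(f), on(a,b), on(b,g)} \ {holding(f)} = {on(a,b), on(b,g)}
  ∪ pre   = {on(a,b), on(b,g)} ∪ {clear(f), handempty, ontable(f)}
          = {clear(f), handempty, on(a,b), on(b,g), ontable(f)}

== RESULT ==
["clear(f)", "handempty", "on(a,b)", "on(b,g)", "ontable(f)"]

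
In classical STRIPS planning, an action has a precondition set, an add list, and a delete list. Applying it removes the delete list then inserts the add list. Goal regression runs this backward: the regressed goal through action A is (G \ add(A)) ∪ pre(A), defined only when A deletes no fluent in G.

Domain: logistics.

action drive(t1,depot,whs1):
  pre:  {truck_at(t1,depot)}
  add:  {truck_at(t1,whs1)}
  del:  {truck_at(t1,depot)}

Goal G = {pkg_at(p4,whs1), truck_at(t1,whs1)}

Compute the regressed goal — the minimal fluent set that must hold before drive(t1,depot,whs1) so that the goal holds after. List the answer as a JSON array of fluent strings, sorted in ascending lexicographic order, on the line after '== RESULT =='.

Compute (G \ add) ∪ pre:
  G ∩ del = {}  (empty — regression defined)
  G \ add = {pkg_at(p4,whs1), truck_at(t1,whs1)} \ {truck_at(t1,whs1)} = {pkg_at(p4,whs1)}
  ∪ pre   = {pkg_at(p4,whs1)} ∪ {truck_at(t1,depot)}
          = {pkg_at(p4,whs1), truck_at(t1,depot)}

== RESULT ==
["pkg_at(p4,whs1)", "truck_at(t1,depot)"]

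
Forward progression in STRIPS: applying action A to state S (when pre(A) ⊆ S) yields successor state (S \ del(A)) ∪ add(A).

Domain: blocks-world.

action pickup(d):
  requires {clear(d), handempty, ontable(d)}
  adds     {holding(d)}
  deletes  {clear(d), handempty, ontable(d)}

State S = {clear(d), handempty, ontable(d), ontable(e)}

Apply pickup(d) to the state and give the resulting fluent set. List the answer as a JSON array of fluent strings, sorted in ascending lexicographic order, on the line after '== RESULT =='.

Compute (S \ del) ∪ add:
  pre ⊆ S: {clear(d), handempty, ontable(d)} ⊆ S  — applicable
  S \ del = {ontable(e)}
  ∪ add   = {holding(d), ontable(e)}

== RESULT ==
["holding(d)", "ontable(e)"]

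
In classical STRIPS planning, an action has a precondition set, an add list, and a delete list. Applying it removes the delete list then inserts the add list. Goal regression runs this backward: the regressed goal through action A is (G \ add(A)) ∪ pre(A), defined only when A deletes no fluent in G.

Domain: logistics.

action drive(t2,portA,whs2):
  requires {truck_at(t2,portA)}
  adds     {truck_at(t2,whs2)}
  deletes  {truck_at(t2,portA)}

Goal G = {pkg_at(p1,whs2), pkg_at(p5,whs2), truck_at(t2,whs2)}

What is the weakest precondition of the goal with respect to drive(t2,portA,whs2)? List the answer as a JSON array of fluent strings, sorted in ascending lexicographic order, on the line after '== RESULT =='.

Compute (G \ add) ∪ pre:
  G ∩ del = {}  (empty — regression defined)
  G \ add = {pkg_at(p1,whs2), pkg_at(p5,whs2), truck_at(t2,whs2)} \ {truck_at(t2,whs2)} = {pkg_at(p1,whs2), pkg_at(p5,whs2)}
  ∪ pre   = {pkg_at(p1,whs2), pkg_at(p5,whs2)} ∪ {truck_at(t2,portA)}
          = {pkg_at(p1,whs2), pkg_at(p5,whs2), truck_at(t2,portA)}

== RESULT ==
["pkg_at(p1,whs2)", "pkg_at(p5,whs2)", "truck_at(t2,portA)"]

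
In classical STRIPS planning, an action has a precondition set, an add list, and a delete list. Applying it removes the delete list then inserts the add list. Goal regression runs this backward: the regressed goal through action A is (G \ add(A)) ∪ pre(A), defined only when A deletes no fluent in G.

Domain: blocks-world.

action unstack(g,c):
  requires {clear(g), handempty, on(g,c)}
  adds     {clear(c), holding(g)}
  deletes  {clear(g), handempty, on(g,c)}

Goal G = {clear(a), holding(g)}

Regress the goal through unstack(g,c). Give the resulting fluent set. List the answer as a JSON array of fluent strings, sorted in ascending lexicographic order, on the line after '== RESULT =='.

Regress:
  G ∩ del = {}  (empty — regression defined)
  G \ add = {clear(a), holding(g)} \ {clear(c), holding(g)} = {clear(a)}
  ∪ pre   = {clear(a)} ∪ {clear(g), handempty, on(g,c)}
          = {clear(a), clear(g), handempty, on(g,c)}

== RESULT ==
["clear(a)", "clear(g)", "handempty", "on(g,c)"]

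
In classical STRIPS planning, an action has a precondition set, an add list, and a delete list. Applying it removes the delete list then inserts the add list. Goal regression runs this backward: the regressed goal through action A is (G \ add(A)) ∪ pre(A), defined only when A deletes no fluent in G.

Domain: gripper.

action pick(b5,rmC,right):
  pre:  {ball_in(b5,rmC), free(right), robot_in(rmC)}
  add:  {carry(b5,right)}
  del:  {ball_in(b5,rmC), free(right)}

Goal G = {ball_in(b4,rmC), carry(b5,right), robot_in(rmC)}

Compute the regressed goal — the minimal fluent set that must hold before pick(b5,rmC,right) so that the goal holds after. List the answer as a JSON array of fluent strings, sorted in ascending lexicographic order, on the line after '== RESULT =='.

Compute (G \ add) ∪ pre:
  G ∩ del = {}  (empty — regression defined)
  G \ add = {ball_in(b4,rmC), carry(b5,right), robot_in(rmC)} \ {carry(b5,right)} = {ball_in(b4,rmC), robot_in(rmC)}
  ∪ pre   = {ball_in(b4,rmC), robot_in(rmC)} ∪ {ball_in(b5,rmC), free(right), robot_in(rmC)}
          = {ball_in(b4,rmC), ball_in(b5,rmC), free(right), robot_in(rmC)}

== RESULT ==
["ball_in(b4,rmC)", "ball_in(b5,rmC)", "free(right)", "robot_in(rmC)"]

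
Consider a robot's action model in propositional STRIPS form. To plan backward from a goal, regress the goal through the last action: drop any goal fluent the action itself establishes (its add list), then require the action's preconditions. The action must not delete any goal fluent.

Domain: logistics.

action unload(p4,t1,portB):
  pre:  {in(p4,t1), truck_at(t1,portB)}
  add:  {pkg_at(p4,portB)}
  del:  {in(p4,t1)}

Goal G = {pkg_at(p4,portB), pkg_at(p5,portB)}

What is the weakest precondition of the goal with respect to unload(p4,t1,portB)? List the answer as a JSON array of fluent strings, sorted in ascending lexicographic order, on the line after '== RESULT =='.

Regress:
  G ∩ del = {}  (empty — regression defined)
  G \ add = {pkg_at(p4,portB), pkg_at(p5,portB)} \ {pkg_at(p4,portB)} = {pkg_at(p5,portB)}
  ∪ pre   = {pkg_at(p5,portB)} ∪ {in(p4,t1), truck_at(t1,portB)}
          = {in(p4,t1), pkg_at(p5,portB), truck_at(t1,portB)}

== RESULT ==
["in(p4,t1)", "pkg_at(p5,portB)", "truck_at(t1,portB)"]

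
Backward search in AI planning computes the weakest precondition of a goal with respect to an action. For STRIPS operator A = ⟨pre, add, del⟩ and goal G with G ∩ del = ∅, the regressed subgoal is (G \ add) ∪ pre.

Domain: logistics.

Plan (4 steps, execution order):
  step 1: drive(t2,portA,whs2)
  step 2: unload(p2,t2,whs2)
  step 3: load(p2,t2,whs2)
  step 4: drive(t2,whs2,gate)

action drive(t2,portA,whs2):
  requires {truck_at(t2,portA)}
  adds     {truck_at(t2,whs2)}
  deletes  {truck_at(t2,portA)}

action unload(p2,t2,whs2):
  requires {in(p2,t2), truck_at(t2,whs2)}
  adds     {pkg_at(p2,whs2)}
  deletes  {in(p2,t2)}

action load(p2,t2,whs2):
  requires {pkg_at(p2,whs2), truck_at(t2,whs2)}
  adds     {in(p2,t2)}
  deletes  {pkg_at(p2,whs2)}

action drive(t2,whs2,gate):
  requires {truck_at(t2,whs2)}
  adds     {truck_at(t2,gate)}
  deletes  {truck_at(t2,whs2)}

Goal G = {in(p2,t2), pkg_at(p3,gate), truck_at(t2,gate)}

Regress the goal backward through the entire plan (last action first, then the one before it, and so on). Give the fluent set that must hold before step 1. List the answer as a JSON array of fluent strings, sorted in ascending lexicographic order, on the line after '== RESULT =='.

Regress step by step:
  through step 4 (drive(t2,whs2,gate)): drop {truck_at(t2,gate)}, keep {in(p2,t2), pkg_at(p3,gate)}, require {truck_at(t2,whs2)}
    → {in(p2,t2), pkg_at(p3,gate), truck_at(t2,whs2)}
  through step 3 (load(p2,t2,whs2)): drop {in(p2,t2)}, keep {pkg_at(p3,gate), truck_at(t2,whs2)}, require {pkg_at(p2,whs2), truck_at(t2,whs2)}
    → {pkg_at(p2,whs2), pkg_at(p3,gate), truck_at(t2,whs2)}
  through step 2 (unload(p2,t2,whs2)): drop {pkg_at(p2,whs2)}, keep {pkg_at(p3,gate), truck_at(t2,whs2)}, require {in(p2,t2), truck_at(t2,whs2)}
    → {in(p2,t2), pkg_at(p3,gate), truck_at(t2,whs2)}
  through step 1 (drive(t2,portA,whs2)): drop {truck_at(t2,whs2)}, keep {in(p2,t2), pkg_at(p3,gate)}, require {truck_at(t2,portA)}
    → {in(p2,t2), pkg_at(p3,gate), truck_at(t2,portA)}

== RESULT ==
["in(p2,t2)", "pkg_at(p3,gate)", "truck_at(t2,portA)"]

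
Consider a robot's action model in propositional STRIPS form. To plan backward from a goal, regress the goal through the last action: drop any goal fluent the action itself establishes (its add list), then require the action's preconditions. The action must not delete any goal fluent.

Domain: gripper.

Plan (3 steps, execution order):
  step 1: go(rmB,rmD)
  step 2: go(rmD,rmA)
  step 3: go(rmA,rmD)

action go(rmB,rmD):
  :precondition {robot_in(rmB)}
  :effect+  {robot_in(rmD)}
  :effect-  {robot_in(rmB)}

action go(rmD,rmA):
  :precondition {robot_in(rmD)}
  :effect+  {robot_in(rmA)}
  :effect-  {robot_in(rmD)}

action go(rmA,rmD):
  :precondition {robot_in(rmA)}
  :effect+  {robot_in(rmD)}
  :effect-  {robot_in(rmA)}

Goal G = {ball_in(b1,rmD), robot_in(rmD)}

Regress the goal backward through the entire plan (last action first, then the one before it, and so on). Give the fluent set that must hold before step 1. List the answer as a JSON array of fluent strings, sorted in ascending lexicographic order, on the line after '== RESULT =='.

Regress step by step:
  through step 3 (go(rmA,rmD)): drop {robot_in(rmD)}, keep {ball_in(b1,rmD)}, require {robot_in(rmA)}
    → {ball_in(b1,rmD), robot_in(rmA)}
  through step 2 (go(rmD,rmA)): drop {robot_in(rmA)}, keep {ball_in(b1,rmD)}, require {robot_in(rmD)}
    → {ball_in(b1,rmD), robot_in(rmD)}
  through step 1 (go(rmB,rmD)): drop {robot_in(rmD)}, keep {ball_in(b1,rmD)}, require {robot_in(rmB)}
    → {ball_in(b1,rmD), robot_in(rmB)}

== RESULT ==
["ball_in(b1,rmD)", "robot_in(rmB)"]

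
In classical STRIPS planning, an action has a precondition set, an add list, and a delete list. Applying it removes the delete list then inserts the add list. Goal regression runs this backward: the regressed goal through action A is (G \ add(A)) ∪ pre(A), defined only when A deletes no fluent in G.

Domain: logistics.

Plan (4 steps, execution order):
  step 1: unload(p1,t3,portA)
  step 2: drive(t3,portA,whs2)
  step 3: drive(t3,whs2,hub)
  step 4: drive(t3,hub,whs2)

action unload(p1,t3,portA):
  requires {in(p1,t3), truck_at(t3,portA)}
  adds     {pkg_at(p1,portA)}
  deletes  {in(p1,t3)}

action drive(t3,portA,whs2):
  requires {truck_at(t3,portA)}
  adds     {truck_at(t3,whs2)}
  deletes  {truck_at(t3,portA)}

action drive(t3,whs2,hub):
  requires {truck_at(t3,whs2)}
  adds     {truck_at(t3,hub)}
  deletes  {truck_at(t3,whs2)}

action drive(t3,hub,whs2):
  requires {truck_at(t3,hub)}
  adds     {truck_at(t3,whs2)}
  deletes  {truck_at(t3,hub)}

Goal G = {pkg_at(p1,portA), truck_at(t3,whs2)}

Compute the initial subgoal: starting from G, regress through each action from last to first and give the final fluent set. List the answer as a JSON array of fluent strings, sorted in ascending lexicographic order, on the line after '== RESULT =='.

Work backward from the goal:
  through step 4 (drive(t3,hub,whs2)): drop {truck_at(t3,whs2)}, keep {pkg_at(p1,portA)}, require {truck_at(t3,hub)}
    → {pkg_at(p1,portA), truck_at(t3,hub)}
  through step 3 (drive(t3,whs2,hub)): drop {truck_at(t3,hub)}, keep {pkg_at(p1,portA)}, require {truck_at(t3,whs2)}
    → {pkg_at(p1,portA), truck_at(t3,whs2)}
  through step 2 (drive(t3,portA,whs2)): drop {truck_at(t3,whs2)}, keep {pkg_at(p1,portA)}, require {truck_at(t3,portA)}
    → {pkg_at(p1,portA), truck_at(t3,portA)}
  through step 1 (unload(p1,t3,portA)): drop {pkg_at(p1,portA)}, keep {truck_at(t3,portA)}, require {in(p1,t3), truck_at(t3,portA)}
    → {in(p1,t3), truck_at(t3,portA)}

== RESULT ==
["in(p1,t3)", "truck_at(t3,portA)"]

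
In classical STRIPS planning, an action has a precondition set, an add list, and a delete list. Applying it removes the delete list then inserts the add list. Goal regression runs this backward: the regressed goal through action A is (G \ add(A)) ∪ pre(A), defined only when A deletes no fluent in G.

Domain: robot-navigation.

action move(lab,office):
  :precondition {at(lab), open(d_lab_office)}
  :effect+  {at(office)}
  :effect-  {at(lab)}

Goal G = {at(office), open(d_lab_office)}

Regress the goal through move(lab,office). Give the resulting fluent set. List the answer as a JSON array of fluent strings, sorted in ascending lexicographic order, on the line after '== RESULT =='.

Compute (G \ add) ∪ pre:
  G ∩ del = {}  (empty — regression defined)
  G \ add = {at(office), open(d_lab_office)} \ {at(office)} = {open(d_lab_office)}
  ∪ pre   = {open(d_lab_office)} ∪ {at(lab), open(d_lab_office)}
          = {at(lab), open(d_lab_office)}

== RESULT ==
["at(lab)", "open(d_lab_office)"]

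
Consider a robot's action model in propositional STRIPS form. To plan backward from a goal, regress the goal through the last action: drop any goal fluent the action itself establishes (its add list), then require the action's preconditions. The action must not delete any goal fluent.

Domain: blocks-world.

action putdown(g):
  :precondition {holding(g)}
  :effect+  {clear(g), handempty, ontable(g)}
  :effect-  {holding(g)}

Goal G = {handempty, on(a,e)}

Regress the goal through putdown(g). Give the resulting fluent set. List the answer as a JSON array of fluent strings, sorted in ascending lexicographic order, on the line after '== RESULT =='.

Compute (G \ add) ∪ pre:
  G ∩ del = {}  (empty — regression defined)
  G \ add = {handempty, on(a,e)} \ {clear(g), handempty, ontable(g)} = {on(a,e)}
  ∪ pre   = {on(a,e)} ∪ {holding(g)}
          = {holding(g), on(a,e)}

== RESULT ==
["holding(g)", "on(a,e)"]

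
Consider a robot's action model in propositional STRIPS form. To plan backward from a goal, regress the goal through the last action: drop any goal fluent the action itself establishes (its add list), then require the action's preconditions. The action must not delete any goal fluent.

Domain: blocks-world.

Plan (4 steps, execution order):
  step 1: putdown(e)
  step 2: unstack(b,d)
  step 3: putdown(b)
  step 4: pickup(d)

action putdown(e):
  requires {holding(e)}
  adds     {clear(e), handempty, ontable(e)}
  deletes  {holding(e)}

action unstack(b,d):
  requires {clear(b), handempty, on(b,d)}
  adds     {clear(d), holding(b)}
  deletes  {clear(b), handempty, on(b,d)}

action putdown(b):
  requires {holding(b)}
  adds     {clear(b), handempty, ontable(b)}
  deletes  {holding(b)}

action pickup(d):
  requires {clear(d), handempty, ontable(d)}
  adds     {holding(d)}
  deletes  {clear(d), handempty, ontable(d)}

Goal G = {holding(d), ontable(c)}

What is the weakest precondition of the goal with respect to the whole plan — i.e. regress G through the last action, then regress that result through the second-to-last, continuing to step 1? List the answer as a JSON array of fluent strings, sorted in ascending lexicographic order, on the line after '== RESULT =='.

Regress step by step:
  through step 4 (pickup(d)): drop {holding(d)}, keep {ontable(c)}, require {clear(d), handempty, ontable(d)}
    → {clear(d), handempty, ontable(c), ontable(d)}
  through step 3 (putdown(b)): drop {handempty}, keep {clear(d), ontable(c), ontable(d)}, require {holding(b)}
    → {clear(d), holding(b), ontable(c), ontable(d)}
  through step 2 (unstack(b,d)): drop {clear(d), holding(b)}, keep {ontable(c), ontable(d)}, require {clear(b), handempty, on(b,d)}
    → {clear(b), handempty, on(b,d), ontable(c), ontable(d)}
  through step 1 (putdown(e)): drop {handempty}, keep {clear(b), on(b,d), ontable(c), ontable(d)}, require {holding(e)}
    → {clear(b), holding(e), on(b,d), ontable(c), ontable(d)}

== RESULT ==
["clear(b)", "holding(e)", "on(b,d)", "ontable(c)", "ontable(d)"]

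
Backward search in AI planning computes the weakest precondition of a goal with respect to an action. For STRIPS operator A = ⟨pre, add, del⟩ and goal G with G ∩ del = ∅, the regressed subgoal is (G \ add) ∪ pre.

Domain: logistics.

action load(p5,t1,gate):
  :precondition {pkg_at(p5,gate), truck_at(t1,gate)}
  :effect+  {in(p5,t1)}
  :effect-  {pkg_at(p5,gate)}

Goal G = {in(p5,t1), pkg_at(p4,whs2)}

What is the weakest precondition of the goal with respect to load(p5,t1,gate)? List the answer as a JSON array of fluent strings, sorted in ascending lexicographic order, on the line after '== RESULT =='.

Regress:
  G ∩ del = {}  (empty — regression defined)
  G \ add = {in(p5,t1), pkg_at(p4,whs2)} \ {in(p5,t1)} = {pkg_at(p4,whs2)}
  ∪ pre   = {pkg_at(p4,whs2)} ∪ {pkg_at(p5,gate), truck_at(t1,gate)}
          = {pkg_at(p4,whs2), pkg_at(p5,gate), truck_at(t1,gate)}

== RESULT ==
["pkg_at(p4,whs2)", "pkg_at(p5,gate)", "truck_at(t1,gate)"]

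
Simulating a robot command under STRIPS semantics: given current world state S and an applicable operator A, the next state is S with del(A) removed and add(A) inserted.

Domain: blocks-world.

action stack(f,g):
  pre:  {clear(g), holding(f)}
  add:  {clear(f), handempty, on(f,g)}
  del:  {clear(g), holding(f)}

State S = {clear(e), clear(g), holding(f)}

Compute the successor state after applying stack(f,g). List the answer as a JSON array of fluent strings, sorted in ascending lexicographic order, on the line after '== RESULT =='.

Compute (S \ del) ∪ add:
  pre ⊆ S: {clear(g), holding(f)} ⊆ S  — applicable
  S \ del = {clear(e)}
  ∪ add   = {clear(e), clear(f), handempty, on(f,g)}

== RESULT ==
["clear(e)", "clear(f)", "handempty", "on(f,g)"]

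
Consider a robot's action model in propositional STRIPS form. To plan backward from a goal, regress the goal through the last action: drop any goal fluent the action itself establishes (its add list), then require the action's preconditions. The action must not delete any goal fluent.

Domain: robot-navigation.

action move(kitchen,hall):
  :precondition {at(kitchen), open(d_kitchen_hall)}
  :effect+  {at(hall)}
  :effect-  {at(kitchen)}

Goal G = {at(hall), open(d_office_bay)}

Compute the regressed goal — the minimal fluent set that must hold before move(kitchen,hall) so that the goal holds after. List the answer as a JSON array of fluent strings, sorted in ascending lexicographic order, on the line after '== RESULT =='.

Compute (G \ add) ∪ pre:
  G ∩ del = {}  (empty — regression defined)
  G \ add = {at(hall), open(d_office_bay)} \ {at(hall)} = {open(d_office_bay)}
  ∪ pre   = {open(d_office_bay)} ∪ {at(kitchen), open(d_kitchen_hall)}
          = {at(kitchen), open(d_kitchen_hall), open(d_office_bay)}

== RESULT ==
["at(kitchen)", "open(d_kitchen_hall)", "open(d_office_bay)"]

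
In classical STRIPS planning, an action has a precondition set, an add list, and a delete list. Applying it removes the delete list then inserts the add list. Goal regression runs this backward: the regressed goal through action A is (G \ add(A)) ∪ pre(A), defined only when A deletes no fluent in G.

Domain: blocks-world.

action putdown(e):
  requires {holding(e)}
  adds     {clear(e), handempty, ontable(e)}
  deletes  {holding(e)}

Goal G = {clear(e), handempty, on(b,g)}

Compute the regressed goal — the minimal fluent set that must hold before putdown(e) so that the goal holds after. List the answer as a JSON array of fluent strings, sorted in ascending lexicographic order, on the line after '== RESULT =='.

Regress:
  G ∩ del = {}  (empty — regression defined)
  G \ add = {clear(e), handempty, on(b,g)} \ {clear(e), handempty, ontable(e)} = {on(b,g)}
  ∪ pre   = {on(b,g)} ∪ {holding(e)}
          = {holding(e), on(b,g)}

== RESULT ==
["holding(e)", "on(b,g)"]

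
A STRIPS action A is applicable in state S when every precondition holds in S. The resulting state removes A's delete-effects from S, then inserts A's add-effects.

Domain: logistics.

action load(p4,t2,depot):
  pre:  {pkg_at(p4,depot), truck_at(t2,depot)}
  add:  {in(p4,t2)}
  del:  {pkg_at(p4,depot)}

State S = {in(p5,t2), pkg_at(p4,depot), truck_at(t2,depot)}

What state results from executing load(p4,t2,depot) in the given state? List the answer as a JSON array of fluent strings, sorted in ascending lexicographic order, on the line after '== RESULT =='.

Progress:
  pre ⊆ S: {pkg_at(p4,depot), truck_at(t2,depot)} ⊆ S  — applicable
  S \ del = {in(p5,t2), truck_at(t2,depot)}
  ∪ add   = {in(p4,t2), in(p5,t2), truck_at(t2,depot)}

== RESULT ==
["in(p4,t2)", "in(p5,t2)", "truck_at(t2,depot)"]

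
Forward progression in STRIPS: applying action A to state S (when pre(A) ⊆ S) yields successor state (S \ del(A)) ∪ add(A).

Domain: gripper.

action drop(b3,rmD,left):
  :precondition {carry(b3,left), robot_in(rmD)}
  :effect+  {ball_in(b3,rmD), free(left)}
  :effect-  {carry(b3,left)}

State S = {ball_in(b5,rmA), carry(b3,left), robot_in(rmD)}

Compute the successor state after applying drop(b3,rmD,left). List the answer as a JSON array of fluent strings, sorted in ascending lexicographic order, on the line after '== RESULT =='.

Compute (S \ del) ∪ add:
  pre ⊆ S: {carry(b3,left), robot_in(rmD)} ⊆ S  — applicable
  S \ del = {ball_in(b5,rmA), robot_in(rmD)}
  ∪ add   = {ball_in(b3,rmD), ball_in(b5,rmA), free(left), robot_in(rmD)}

== RESULT ==
["ball_in(b3,rmD)", "ball_in(b5,rmA)", "free(left)", "robot_in(rmD)"]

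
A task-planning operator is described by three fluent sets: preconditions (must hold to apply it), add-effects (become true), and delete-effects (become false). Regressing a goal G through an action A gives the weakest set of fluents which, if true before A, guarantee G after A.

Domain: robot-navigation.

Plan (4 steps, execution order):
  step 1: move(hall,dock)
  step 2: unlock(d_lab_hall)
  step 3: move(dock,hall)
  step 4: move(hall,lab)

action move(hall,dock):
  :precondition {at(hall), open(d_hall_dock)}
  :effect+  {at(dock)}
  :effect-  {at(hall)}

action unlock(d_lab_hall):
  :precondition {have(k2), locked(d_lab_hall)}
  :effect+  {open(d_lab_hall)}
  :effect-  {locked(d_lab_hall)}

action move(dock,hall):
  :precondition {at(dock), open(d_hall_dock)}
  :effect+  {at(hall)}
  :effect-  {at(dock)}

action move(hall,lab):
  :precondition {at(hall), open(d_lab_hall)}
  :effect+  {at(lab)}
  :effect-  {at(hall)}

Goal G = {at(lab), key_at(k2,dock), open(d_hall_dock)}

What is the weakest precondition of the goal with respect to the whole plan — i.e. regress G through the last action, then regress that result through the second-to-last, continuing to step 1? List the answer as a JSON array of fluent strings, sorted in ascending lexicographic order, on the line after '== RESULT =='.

Work backward from the goal:
  through step 4 (move(hall,lab)): drop {at(lab)}, keep {key_at(k2,dock), open(d_hall_dock)}, require {at(hall), open(d_lab_hall)}
    → {at(hall), key_at(k2,dock), open(d_hall_dock), open(d_lab_hall)}
  through step 3 (move(dock,hall)): drop {at(hall)}, keep {key_at(k2,dock), open(d_hall_dock), open(d_lab_hall)}, require {at(dock), open(d_hall_dock)}
    → {at(dock), key_at(k2,dock), open(d_hall_dock), open(d_lab_hall)}
  through step 2 (unlock(d_lab_hall)): drop {open(d_lab_hall)}, keep {at(dock), key_at(k2,dock), open(d_hall_dock)}, require {have(k2), locked(d_lab_hall)}
    → {at(dock), have(k2), key_at(k2,dock), locked(d_lab_hall), open(d_hall_dock)}
  through step 1 (move(hall,dock)): drop {at(dock)}, keep {have(k2), key_at(k2,dock), locked(d_lab_hall), open(d_hall_dock)}, require {at(hall), open(d_hall_dock)}
    → {at(hall), have(k2), key_at(k2,dock), locked(d_lab_hall), open(d_hall_dock)}

== RESULT ==
["at(hall)", "have(k2)", "key_at(k2,dock)", "locked(d_lab_hall)", "open(d_hall_dock)"]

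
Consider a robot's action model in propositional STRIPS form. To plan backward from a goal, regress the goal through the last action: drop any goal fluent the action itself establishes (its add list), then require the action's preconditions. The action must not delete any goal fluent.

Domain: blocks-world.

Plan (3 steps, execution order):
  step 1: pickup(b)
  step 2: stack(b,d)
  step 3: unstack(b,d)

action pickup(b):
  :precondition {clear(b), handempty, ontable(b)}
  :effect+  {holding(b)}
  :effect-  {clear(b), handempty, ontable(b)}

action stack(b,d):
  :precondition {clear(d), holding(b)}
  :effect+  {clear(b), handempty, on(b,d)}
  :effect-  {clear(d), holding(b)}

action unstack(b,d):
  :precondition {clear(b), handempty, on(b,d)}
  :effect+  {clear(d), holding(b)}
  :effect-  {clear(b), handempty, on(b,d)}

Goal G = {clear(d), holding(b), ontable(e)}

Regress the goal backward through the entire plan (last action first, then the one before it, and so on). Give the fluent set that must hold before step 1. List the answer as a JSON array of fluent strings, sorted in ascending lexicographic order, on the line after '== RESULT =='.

Regress step by step:
  through step 3 (unstack(b,d)): drop {clear(d), holding(b)}, keep {ontable(e)}, require {clear(b), handempty, on(b,d)}
    → {clear(b), handempty, on(b,d), ontable(e)}
  through step 2 (stack(b,d)): drop {clear(b), handempty, on(b,d)}, keep {ontable(e)}, require {clear(d), holding(b)}
    → {clear(d), holding(b), ontable(e)}
  through step 1 (pickup(b)): drop {holding(b)}, keep {clear(d), ontable(e)}, require {clear(b), handempty, ontable(b)}
    → {clear(b), clear(d), handempty, ontable(b), ontable(e)}

== RESULT ==
["clear(b)", "clear(d)", "handempty", "ontable(b)", "ontable(e)"]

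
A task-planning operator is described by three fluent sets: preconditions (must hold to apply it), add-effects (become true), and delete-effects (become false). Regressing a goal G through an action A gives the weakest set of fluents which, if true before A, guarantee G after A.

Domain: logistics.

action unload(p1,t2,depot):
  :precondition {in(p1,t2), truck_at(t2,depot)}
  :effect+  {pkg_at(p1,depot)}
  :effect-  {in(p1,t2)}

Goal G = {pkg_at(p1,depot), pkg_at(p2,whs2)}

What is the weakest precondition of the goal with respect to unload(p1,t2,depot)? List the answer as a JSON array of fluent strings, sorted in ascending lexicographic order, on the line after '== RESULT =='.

Compute (G \ add) ∪ pre:
  G ∩ del = {}  (empty — regression defined)
  G \ add = {pkg_at(p1,depot), pkg_at(p2,whs2)} \ {pkg_at(p1,depot)} = {pkg_at(p2,whs2)}
  ∪ pre   = {pkg_at(p2,whs2)} ∪ {in(p1,t2), truck_at(t2,depot)}
          = {in(p1,t2), pkg_at(p2,whs2), truck_at(t2,depot)}

== RESULT ==
["in(p1,t2)", "pkg_at(p2,whs2)", "truck_at(t2,depot)"]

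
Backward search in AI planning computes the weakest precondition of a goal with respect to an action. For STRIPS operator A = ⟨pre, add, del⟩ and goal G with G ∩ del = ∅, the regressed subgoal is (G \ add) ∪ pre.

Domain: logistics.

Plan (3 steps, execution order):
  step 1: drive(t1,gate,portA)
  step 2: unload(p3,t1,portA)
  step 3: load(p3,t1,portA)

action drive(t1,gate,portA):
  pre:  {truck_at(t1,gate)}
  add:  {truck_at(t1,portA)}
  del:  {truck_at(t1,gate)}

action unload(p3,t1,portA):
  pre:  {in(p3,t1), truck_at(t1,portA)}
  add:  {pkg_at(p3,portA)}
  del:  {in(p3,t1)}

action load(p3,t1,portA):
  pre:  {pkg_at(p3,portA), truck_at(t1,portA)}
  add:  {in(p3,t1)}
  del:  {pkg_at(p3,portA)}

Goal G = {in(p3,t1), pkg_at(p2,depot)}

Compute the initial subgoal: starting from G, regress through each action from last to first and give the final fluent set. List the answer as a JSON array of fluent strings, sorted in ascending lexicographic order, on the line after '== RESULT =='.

Work backward from the goal:
  through step 3 (load(p3,t1,portA)): drop {in(p3,t1)}, keep {pkg_at(p2,depot)}, require {pkg_at(p3,portA), truck_at(t1,portA)}
    → {pkg_at(p2,depot), pkg_at(p3,portA), truck_at(t1,portA)}
  through step 2 (unload(p3,t1,portA)): drop {pkg_at(p3,portA)}, keep {pkg_at(p2,depot), truck_at(t1,portA)}, require {in(p3,t1), truck_at(t1,portA)}
    → {in(p3,t1), pkg_at(p2,depot), truck_at(t1,portA)}
  through step 1 (drive(t1,gate,portA)): drop {truck_at(t1,portA)}, keep {in(p3,t1), pkg_at(p2,depot)}, require {truck_at(t1,gate)}
    → {in(p3,t1), pkg_at(p2,depot), truck_at(t1,gate)}

== RESULT ==
["in(p3,t1)", "pkg_at(p2,depot)", "truck_at(t1,gate)"]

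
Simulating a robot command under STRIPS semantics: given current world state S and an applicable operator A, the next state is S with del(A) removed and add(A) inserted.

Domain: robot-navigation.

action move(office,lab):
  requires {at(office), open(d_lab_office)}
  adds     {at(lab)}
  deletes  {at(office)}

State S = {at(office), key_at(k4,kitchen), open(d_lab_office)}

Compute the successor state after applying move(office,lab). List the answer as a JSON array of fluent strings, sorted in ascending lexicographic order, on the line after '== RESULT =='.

Compute (S \ del) ∪ add:
  pre ⊆ S: {at(office), open(d_lab_office)} ⊆ S  — applicable
  S \ del = {key_at(k4,kitchen), open(d_lab_office)}
  ∪ add   = {at(lab), key_at(k4,kitchen), open(d_lab_office)}

== RESULT ==
["at(lab)", "key_at(k4,kitchen)", "open(d_lab_office)"]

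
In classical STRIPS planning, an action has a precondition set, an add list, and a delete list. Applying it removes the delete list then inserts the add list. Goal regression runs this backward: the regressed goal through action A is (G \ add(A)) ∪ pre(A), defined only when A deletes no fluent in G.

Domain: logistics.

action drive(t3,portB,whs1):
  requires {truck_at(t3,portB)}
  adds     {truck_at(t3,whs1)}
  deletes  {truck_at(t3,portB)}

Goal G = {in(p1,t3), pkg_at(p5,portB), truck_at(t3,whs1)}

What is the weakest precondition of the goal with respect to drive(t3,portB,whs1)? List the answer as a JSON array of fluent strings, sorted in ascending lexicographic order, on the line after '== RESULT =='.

Compute (G \ add) ∪ pre:
  G ∩ del = {}  (empty — regression defined)
  G \ add = {in(p1,t3), pkg_at(p5,portB), truck_at(t3,whs1)} \ {truck_at(t3,whs1)} = {in(p1,t3), pkg_at(p5,portB)}
  ∪ pre   = {in(p1,t3), pkg_at(p5,portB)} ∪ {truck_at(t3,portB)}
          = {in(p1,t3), pkg_at(p5,portB), truck_at(t3,portB)}

== RESULT ==
["in(p1,t3)", "pkg_at(p5,portB)", "truck_at(t3,portB)"]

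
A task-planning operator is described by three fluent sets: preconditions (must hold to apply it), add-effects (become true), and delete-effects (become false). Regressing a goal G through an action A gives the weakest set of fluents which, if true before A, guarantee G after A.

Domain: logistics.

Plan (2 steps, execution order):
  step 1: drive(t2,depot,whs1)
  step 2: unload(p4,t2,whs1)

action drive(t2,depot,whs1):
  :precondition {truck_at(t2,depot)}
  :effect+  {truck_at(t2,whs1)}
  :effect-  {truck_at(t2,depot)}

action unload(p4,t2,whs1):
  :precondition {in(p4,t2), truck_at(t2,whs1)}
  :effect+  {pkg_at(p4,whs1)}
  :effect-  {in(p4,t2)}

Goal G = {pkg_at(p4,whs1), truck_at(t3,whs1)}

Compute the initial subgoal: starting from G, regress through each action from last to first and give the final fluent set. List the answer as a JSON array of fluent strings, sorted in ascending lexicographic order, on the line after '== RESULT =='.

Work backward from the goal:
  through step 2 (unload(p4,t2,whs1)): drop {pkg_at(p4,whs1)}, keep {truck_at(t3,whs1)}, require {in(p4,t2), truck_at(t2,whs1)}
    → {in(p4,t2), truck_at(t2,whs1), truck_at(t3,whs1)}
  through step 1 (drive(t2,depot,whs1)): drop {truck_at(t2,whs1)}, keep {in(p4,t2), truck_at(t3,whs1)}, require {truck_at(t2,depot)}
    → {in(p4,t2), truck_at(t2,depot), truck_at(t3,whs1)}

== RESULT ==
["in(p4,t2)", "truck_at(t2,depot)", "truck_at(t3,whs1)"]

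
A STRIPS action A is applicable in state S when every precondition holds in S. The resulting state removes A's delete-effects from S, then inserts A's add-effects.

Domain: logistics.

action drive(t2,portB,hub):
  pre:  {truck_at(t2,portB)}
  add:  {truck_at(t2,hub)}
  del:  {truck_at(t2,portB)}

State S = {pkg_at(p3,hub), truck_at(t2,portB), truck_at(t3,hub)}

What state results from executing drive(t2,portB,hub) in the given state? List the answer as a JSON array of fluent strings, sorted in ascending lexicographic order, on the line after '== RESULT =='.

Compute (S \ del) ∪ add:
  pre ⊆ S: {truck_at(t2,portB)} ⊆ S  — applicable
  S \ del = {pkg_at(p3,hub), truck_at(t3,hub)}
  ∪ add   = {pkg_at(p3,hub), truck_at(t2,hub), truck_at(t3,hub)}

== RESULT ==
["pkg_at(p3,hub)", "truck_at(t2,hub)", "truck_at(t3,hub)"]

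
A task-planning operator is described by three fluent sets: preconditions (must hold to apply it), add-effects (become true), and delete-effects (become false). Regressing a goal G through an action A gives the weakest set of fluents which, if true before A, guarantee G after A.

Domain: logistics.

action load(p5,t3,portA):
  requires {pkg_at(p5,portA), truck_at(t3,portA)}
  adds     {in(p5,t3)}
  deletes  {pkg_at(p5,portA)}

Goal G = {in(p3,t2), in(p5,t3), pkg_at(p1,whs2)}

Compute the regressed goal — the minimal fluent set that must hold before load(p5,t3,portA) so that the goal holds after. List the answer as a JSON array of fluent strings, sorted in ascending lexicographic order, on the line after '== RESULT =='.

Compute (G \ add) ∪ pre:
  G ∩ del = {}  (empty — regression defined)
  G \ add = {in(p3,t2), in(p5,t3), pkg_at(p1,whs2)} \ {in(p5,t3)} = {in(p3,t2), pkg_at(p1,whs2)}
  ∪ pre   = {in(p3,t2), pkg_at(p1,whs2)} ∪ {pkg_at(p5,portA), truck_at(t3,portA)}
          = {in(p3,t2), pkg_at(p1,whs2), pkg_at(p5,portA), truck_at(t3,portA)}

== RESULT ==
["in(p3,t2)", "pkg_at(p1,whs2)", "pkg_at(p5,portA)", "truck_at(t3,portA)"]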